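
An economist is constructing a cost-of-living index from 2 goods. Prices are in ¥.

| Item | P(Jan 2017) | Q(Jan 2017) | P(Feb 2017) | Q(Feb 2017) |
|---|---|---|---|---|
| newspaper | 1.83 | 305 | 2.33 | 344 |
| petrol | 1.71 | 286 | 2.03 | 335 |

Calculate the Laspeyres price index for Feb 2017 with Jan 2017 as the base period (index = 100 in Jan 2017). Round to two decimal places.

Laspeyres price index uses base-period quantities as weights.
ΣP(Feb 2017)·Q(Jan 2017) = 2.33×305 + 2.03×286 = 710.65 + 580.58 = 1291.23
ΣP(Jan 2017)·Q(Jan 2017) = 1.83×305 + 1.71×286 = 558.15 + 489.06 = 1047.21
Index = 1291.23 / 1047.21 × 100 = 123.3019

123.30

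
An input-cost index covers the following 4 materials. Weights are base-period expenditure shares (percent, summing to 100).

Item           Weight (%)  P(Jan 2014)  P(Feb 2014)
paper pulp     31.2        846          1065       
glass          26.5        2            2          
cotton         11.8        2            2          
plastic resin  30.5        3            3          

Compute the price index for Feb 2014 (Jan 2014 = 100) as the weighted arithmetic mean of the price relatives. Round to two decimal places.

108.08

paper pulp: 31.2 × (1065/846) = 31.2 × 1.258865 = 39.2766
glass: 26.5 × (2/2) = 26.5 × 1.000000 = 26.5000
cotton: 11.8 × (2/2) = 11.8 × 1.000000 = 11.8000
plastic resin: 30.5 × (3/3) = 30.5 × 1.000000 = 30.5000
Index = Σ wᵢ·(p₁ᵢ/p₀ᵢ) = 39.2766 + 26.5000 + 11.8000 + 30.5000 = 108.0766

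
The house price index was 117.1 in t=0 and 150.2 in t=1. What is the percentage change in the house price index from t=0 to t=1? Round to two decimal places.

28.27%

Change = (150.2 − 117.1) / 117.1 × 100
       = 33.1 / 117.1 × 100 = 28.2664%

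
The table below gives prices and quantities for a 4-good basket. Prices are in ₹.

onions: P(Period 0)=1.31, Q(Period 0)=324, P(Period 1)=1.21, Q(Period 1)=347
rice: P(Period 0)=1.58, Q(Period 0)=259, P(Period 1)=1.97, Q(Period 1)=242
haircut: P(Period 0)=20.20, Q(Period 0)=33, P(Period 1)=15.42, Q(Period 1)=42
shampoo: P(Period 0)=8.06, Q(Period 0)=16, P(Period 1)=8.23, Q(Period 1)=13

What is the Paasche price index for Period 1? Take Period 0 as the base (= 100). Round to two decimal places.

92.24

Paasche price index uses current-period quantities as weights.
ΣP(Period 1)·Q(Period 1) = 1.21×347 + 1.97×242 + 15.42×42 + 8.23×13 = 419.87 + 476.74 + 647.64 + 106.99 = 1651.24
ΣP(Period 0)·Q(Period 1) = 1.31×347 + 1.58×242 + 20.20×42 + 8.06×13 = 454.57 + 382.36 + 848.4 + 104.78 = 1790.11
Index = 1651.24 / 1790.11 × 100 = 92.2424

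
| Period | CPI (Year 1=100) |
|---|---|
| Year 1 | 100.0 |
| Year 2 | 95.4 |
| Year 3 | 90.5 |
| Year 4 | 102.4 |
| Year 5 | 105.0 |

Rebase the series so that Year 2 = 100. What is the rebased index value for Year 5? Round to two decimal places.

Rebased(Year 5) = 105.0 / 95.4 × 100 = 110.0629

110.06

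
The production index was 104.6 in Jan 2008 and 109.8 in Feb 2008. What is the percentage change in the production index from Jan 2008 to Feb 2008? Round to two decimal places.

Change = (109.8 − 104.6) / 104.6 × 100
       = 5.2 / 104.6 × 100 = 4.9713%

4.97%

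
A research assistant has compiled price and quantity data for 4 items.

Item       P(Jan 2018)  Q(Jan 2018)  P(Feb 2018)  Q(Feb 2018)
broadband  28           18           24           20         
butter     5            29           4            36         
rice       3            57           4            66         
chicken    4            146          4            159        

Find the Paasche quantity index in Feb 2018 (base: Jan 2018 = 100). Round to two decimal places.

Paasche quantity index uses current-period prices as weights.
ΣP(Feb 2018)·Q(Feb 2018) = 24×20 + 4×36 + 4×66 + 4×159 = 480 + 144 + 264 + 636 = 1524
ΣP(Feb 2018)·Q(Jan 2018) = 24×18 + 4×29 + 4×57 + 4×146 = 432 + 116 + 228 + 584 = 1360
Index = 1524 / 1360 × 100 = 112.0588

112.06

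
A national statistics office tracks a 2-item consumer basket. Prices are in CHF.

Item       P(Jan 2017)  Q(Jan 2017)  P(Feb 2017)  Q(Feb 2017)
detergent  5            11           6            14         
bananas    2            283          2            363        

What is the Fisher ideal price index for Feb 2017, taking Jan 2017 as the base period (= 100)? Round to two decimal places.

101.77

Laspeyres component (base-period weights):
ΣP(Feb 2017)Q(Jan 2017) = 6×11 + 2×283 = 66 + 566 = 632
ΣP(Jan 2017)Q(Jan 2017) = 5×11 + 2×283 = 55 + 566 = 621
L = 632 / 621 × 100 = 101.7713
Paasche component (current-period weights):
ΣP(Feb 2017)Q(Feb 2017) = 6×14 + 2×363 = 84 + 726 = 810
ΣP(Jan 2017)Q(Feb 2017) = 5×14 + 2×363 = 70 + 726 = 796
P = 810 / 796 × 100 = 101.7588
Fisher = √(L × P) = √(101.7713 × 101.7588) = 101.7651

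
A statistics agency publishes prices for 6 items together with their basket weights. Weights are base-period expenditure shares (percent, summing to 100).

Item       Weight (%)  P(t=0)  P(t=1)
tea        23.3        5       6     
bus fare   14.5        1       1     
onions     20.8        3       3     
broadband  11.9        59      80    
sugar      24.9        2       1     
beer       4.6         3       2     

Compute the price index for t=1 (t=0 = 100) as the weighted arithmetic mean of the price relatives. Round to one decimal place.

tea: 23.3 × (6/5) = 23.3 × 1.200000 = 27.9600
bus fare: 14.5 × (1/1) = 14.5 × 1.000000 = 14.5000
onions: 20.8 × (3/3) = 20.8 × 1.000000 = 20.8000
broadband: 11.9 × (80/59) = 11.9 × 1.355932 = 16.1356
sugar: 24.9 × (1/2) = 24.9 × 0.500000 = 12.4500
beer: 4.6 × (2/3) = 4.6 × 0.666667 = 3.0667
Index = Σ wᵢ·(p₁ᵢ/p₀ᵢ) = 27.9600 + 14.5000 + 20.8000 + 16.1356 + 12.4500 + 3.0667 = 94.9123

94.9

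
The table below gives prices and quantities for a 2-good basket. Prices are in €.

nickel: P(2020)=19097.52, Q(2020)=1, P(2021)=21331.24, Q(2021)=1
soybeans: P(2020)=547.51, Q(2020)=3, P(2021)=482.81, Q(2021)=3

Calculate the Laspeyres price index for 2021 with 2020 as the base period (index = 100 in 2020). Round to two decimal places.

109.83

Laspeyres price index uses base-period quantities as weights.
ΣP(2021)·Q(2020) = 21331.24×1 + 482.81×3 = 21331.24 + 1448.43 = 22779.67
ΣP(2020)·Q(2020) = 19097.52×1 + 547.51×3 = 19097.52 + 1642.53 = 20740.05
Index = 22779.67 / 20740.05 × 100 = 109.8342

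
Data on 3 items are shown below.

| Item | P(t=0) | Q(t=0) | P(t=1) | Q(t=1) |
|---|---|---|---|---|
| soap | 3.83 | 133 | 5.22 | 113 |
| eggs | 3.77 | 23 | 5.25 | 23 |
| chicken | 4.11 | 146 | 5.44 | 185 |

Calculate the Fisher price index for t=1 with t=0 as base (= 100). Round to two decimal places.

Laspeyres component (base-period weights):
ΣP(t=1)Q(t=0) = 5.22×133 + 5.25×23 + 5.44×146 = 694.26 + 120.75 + 794.24 = 1609.25
ΣP(t=0)Q(t=0) = 3.83×133 + 3.77×23 + 4.11×146 = 509.39 + 86.71 + 600.06 = 1196.16
L = 1609.25 / 1196.16 × 100 = 134.5347
Paasche component (current-period weights):
ΣP(t=1)Q(t=1) = 5.22×113 + 5.25×23 + 5.44×185 = 589.86 + 120.75 + 1006.4 = 1717.01
ΣP(t=0)Q(t=1) = 3.83×113 + 3.77×23 + 4.11×185 = 432.79 + 86.71 + 760.35 = 1279.85
P = 1717.01 / 1279.85 × 100 = 134.1571
Fisher = √(L × P) = √(134.5347 × 134.1571) = 134.3458

134.35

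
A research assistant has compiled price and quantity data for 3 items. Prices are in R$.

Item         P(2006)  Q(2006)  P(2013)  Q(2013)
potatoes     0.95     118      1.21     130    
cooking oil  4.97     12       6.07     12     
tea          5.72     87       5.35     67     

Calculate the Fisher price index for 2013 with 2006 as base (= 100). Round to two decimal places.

102.83

Laspeyres component (base-period weights):
ΣP(2013)Q(2006) = 1.21×118 + 6.07×12 + 5.35×87 = 142.78 + 72.84 + 465.45 = 681.07
ΣP(2006)Q(2006) = 0.95×118 + 4.97×12 + 5.72×87 = 112.1 + 59.64 + 497.64 = 669.38
L = 681.07 / 669.38 × 100 = 101.7464
Paasche component (current-period weights):
ΣP(2013)Q(2013) = 1.21×130 + 6.07×12 + 5.35×67 = 157.3 + 72.84 + 358.45 = 588.59
ΣP(2006)Q(2013) = 0.95×130 + 4.97×12 + 5.72×67 = 123.5 + 59.64 + 383.24 = 566.38
P = 588.59 / 566.38 × 100 = 103.9214
Fisher = √(L × P) = √(101.7464 × 103.9214) = 102.8281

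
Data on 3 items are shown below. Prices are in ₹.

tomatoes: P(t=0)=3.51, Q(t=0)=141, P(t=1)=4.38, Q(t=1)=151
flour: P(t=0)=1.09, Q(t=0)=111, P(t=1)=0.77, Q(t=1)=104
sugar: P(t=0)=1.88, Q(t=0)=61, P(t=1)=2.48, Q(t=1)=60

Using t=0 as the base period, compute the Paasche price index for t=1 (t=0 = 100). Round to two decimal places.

Paasche price index uses current-period quantities as weights.
ΣP(t=1)·Q(t=1) = 4.38×151 + 0.77×104 + 2.48×60 = 661.38 + 80.08 + 148.8 = 890.26
ΣP(t=0)·Q(t=1) = 3.51×151 + 1.09×104 + 1.88×60 = 530.01 + 113.36 + 112.8 = 756.17
Index = 890.26 / 756.17 × 100 = 117.7328

117.73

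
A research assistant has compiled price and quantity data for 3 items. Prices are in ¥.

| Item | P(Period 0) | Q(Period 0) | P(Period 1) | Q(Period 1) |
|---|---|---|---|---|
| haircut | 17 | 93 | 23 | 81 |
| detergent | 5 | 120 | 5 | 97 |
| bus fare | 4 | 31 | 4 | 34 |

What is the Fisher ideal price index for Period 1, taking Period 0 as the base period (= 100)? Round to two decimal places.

Laspeyres component (base-period weights):
ΣP(Period 1)Q(Period 0) = 23×93 + 5×120 + 4×31 = 2139 + 600 + 124 = 2863
ΣP(Period 0)Q(Period 0) = 17×93 + 5×120 + 4×31 = 1581 + 600 + 124 = 2305
L = 2863 / 2305 × 100 = 124.2082
Paasche component (current-period weights):
ΣP(Period 1)Q(Period 1) = 23×81 + 5×97 + 4×34 = 1863 + 485 + 136 = 2484
ΣP(Period 0)Q(Period 1) = 17×81 + 5×97 + 4×34 = 1377 + 485 + 136 = 1998
P = 2484 / 1998 × 100 = 124.3243
Fisher = √(L × P) = √(124.2082 × 124.3243) = 124.2663

124.27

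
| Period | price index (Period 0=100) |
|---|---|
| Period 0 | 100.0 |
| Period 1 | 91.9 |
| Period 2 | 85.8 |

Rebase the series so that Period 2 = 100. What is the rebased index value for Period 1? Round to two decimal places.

107.11

Rebased(Period 1) = 91.9 / 85.8 × 100 = 107.1096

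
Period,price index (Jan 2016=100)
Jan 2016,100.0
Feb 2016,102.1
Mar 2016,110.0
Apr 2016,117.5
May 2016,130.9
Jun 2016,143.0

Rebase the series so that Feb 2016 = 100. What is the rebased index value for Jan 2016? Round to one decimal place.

Rebased(Jan 2016) = 100.0 / 102.1 × 100 = 97.9432

97.9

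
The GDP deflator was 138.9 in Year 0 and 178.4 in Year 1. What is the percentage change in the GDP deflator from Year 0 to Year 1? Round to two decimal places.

28.44%

Change = (178.4 − 138.9) / 138.9 × 100
       = 39.5 / 138.9 × 100 = 28.4377%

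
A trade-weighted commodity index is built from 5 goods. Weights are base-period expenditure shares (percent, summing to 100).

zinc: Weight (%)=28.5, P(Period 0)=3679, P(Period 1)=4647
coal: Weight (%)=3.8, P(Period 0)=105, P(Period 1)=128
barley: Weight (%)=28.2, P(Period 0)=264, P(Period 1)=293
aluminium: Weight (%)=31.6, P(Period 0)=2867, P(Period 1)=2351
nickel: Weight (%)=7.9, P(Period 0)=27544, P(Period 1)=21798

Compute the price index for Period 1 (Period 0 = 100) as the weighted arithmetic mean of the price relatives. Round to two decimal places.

104.09

zinc: 28.5 × (4647/3679) = 28.5 × 1.263115 = 35.9988
coal: 3.8 × (128/105) = 3.8 × 1.219048 = 4.6324
barley: 28.2 × (293/264) = 28.2 × 1.109848 = 31.2977
aluminium: 31.6 × (2351/2867) = 31.6 × 0.820021 = 25.9127
nickel: 7.9 × (21798/27544) = 7.9 × 0.791388 = 6.2520
Index = Σ wᵢ·(p₁ᵢ/p₀ᵢ) = 35.9988 + 4.6324 + 31.2977 + 25.9127 + 6.2520 = 104.0935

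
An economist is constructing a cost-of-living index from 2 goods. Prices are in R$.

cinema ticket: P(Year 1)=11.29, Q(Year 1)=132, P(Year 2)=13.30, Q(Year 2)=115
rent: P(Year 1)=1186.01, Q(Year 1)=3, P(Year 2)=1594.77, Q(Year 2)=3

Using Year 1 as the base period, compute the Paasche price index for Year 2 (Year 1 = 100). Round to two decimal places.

130.01

Paasche price index uses current-period quantities as weights.
ΣP(Year 2)·Q(Year 2) = 13.30×115 + 1594.77×3 = 1529.5 + 4784.31 = 6313.81
ΣP(Year 1)·Q(Year 2) = 11.29×115 + 1186.01×3 = 1298.35 + 3558.03 = 4856.38
Index = 6313.81 / 4856.38 × 100 = 130.0106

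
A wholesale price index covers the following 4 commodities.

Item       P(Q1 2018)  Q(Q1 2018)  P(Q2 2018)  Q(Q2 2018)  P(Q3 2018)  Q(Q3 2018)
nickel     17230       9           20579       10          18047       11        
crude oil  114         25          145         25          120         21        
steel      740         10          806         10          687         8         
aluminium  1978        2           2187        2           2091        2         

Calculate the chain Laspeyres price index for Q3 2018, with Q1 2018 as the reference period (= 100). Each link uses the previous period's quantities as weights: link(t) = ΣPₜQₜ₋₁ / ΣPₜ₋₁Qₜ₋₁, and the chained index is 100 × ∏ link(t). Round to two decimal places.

104.25

Link Q1 2018→Q2 2018:
ΣP(Q2 2018)Q(Q1 2018) = 20579×9 + 145×25 + 806×10 + 2187×2 = 185211 + 3625 + 8060 + 4374 = 201270
ΣP(Q1 2018)Q(Q1 2018) = 17230×9 + 114×25 + 740×10 + 1978×2 = 155070 + 2850 + 7400 + 3956 = 169276
link = 201270/169276 = 1.189005
Link Q2 2018→Q3 2018:
ΣP(Q3 2018)Q(Q2 2018) = 18047×10 + 120×25 + 687×10 + 2091×2 = 180470 + 3000 + 6870 + 4182 = 194522
ΣP(Q2 2018)Q(Q2 2018) = 20579×10 + 145×25 + 806×10 + 2187×2 = 205790 + 3625 + 8060 + 4374 = 221849
link = 194522/221849 = 0.876822
Chained index = 100 × 1.189005 × 0.876822 = 104.2545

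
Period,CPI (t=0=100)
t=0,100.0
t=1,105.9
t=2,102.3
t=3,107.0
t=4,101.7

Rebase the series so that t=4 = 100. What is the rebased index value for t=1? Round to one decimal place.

Rebased(t=1) = 105.9 / 101.7 × 100 = 104.1298

104.1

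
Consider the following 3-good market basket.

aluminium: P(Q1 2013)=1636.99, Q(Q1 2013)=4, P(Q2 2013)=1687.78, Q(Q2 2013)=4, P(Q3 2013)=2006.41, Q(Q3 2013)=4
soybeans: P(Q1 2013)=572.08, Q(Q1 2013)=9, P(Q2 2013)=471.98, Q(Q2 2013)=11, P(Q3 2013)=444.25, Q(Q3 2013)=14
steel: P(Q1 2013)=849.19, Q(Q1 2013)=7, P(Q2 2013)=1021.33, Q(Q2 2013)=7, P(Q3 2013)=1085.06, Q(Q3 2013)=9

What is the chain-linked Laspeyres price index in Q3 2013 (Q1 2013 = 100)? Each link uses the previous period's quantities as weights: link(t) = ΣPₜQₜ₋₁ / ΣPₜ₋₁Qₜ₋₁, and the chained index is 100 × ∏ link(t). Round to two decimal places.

Link Q1 2013→Q2 2013:
ΣP(Q2 2013)Q(Q1 2013) = 1687.78×4 + 471.98×9 + 1021.33×7 = 6751.12 + 4247.82 + 7149.31 = 18148.25
ΣP(Q1 2013)Q(Q1 2013) = 1636.99×4 + 572.08×9 + 849.19×7 = 6547.96 + 5148.72 + 5944.33 = 17641.01
link = 18148.25/17641.01 = 1.028753
Link Q2 2013→Q3 2013:
ΣP(Q3 2013)Q(Q2 2013) = 2006.41×4 + 444.25×11 + 1085.06×7 = 8025.64 + 4886.75 + 7595.42 = 20507.81
ΣP(Q2 2013)Q(Q2 2013) = 1687.78×4 + 471.98×11 + 1021.33×7 = 6751.12 + 5191.78 + 7149.31 = 19092.21
link = 20507.81/19092.21 = 1.074145
Chained index = 100 × 1.028753 × 1.074145 = 110.5031

110.50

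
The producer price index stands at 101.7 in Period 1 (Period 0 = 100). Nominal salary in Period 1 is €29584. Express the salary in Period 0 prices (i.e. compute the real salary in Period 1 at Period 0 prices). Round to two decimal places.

Real = Nominal ÷ (Index/100) = 29584 ÷ (101.7/100)
     = 29584 ÷ 1.017 = 29089.4789

29089.48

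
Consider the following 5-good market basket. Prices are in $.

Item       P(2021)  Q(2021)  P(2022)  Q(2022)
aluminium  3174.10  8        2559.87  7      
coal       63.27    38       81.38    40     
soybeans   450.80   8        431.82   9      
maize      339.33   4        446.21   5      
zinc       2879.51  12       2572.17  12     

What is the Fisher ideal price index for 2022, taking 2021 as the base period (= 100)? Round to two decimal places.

89.02

Laspeyres component (base-period weights):
ΣP(2022)Q(2021) = 2559.87×8 + 81.38×38 + 431.82×8 + 446.21×4 + 2572.17×12 = 20478.96 + 3092.44 + 3454.56 + 1784.84 + 30866.04 = 59676.84
ΣP(2021)Q(2021) = 3174.10×8 + 63.27×38 + 450.80×8 + 339.33×4 + 2879.51×12 = 25392.8 + 2404.26 + 3606.4 + 1357.32 + 34554.12 = 67314.9
L = 59676.84 / 67314.9 × 100 = 88.6532
Paasche component (current-period weights):
ΣP(2022)Q(2022) = 2559.87×7 + 81.38×40 + 431.82×9 + 446.21×5 + 2572.17×12 = 17919.09 + 3255.2 + 3886.38 + 2231.05 + 30866.04 = 58157.76
ΣP(2021)Q(2022) = 3174.10×7 + 63.27×40 + 450.80×9 + 339.33×5 + 2879.51×12 = 22218.7 + 2530.8 + 4057.2 + 1696.65 + 34554.12 = 65057.47
P = 58157.76 / 65057.47 × 100 = 89.3944
Fisher = √(L × P) = √(88.6532 × 89.3944) = 89.0231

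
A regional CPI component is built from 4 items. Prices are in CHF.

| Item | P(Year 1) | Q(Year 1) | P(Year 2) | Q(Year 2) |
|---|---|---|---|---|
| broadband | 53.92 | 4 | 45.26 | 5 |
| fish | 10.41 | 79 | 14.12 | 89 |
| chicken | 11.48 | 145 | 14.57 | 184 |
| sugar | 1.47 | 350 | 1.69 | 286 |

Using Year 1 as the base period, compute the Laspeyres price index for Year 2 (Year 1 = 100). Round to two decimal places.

Laspeyres price index uses base-period quantities as weights.
ΣP(Year 2)·Q(Year 1) = 45.26×4 + 14.12×79 + 14.57×145 + 1.69×350 = 181.04 + 1115.48 + 2112.65 + 591.5 = 4000.67
ΣP(Year 1)·Q(Year 1) = 53.92×4 + 10.41×79 + 11.48×145 + 1.47×350 = 215.68 + 822.39 + 1664.6 + 514.5 = 3217.17
Index = 4000.67 / 3217.17 × 100 = 124.3537

124.35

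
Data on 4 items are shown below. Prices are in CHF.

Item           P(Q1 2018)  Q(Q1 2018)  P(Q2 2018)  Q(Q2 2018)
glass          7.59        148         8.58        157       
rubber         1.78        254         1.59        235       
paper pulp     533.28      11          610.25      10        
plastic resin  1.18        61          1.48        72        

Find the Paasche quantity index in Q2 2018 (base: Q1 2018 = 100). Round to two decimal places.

Paasche quantity index uses current-period prices as weights.
ΣP(Q2 2018)·Q(Q2 2018) = 8.58×157 + 1.59×235 + 610.25×10 + 1.48×72 = 1347.06 + 373.65 + 6102.5 + 106.56 = 7929.77
ΣP(Q2 2018)·Q(Q1 2018) = 8.58×148 + 1.59×254 + 610.25×11 + 1.48×61 = 1269.84 + 403.86 + 6712.75 + 90.28 = 8476.73
Index = 7929.77 / 8476.73 × 100 = 93.5475

93.55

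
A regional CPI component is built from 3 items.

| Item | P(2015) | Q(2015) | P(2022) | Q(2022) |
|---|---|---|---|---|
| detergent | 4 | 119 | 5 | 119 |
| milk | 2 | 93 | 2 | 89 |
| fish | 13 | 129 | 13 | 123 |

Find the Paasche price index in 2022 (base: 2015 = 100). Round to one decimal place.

105.3

Paasche price index uses current-period quantities as weights.
ΣP(2022)·Q(2022) = 5×119 + 2×89 + 13×123 = 595 + 178 + 1599 = 2372
ΣP(2015)·Q(2022) = 4×119 + 2×89 + 13×123 = 476 + 178 + 1599 = 2253
Index = 2372 / 2253 × 100 = 105.2818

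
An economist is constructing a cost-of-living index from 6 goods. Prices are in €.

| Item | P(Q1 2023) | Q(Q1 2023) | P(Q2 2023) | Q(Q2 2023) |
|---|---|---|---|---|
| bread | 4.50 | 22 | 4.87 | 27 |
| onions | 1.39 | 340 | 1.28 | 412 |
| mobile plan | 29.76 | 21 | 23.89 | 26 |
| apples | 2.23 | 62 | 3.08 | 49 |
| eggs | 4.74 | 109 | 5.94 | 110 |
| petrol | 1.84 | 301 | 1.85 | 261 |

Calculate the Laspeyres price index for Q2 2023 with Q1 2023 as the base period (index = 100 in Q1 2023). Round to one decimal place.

Laspeyres price index uses base-period quantities as weights.
ΣP(Q2 2023)·Q(Q1 2023) = 4.87×22 + 1.28×340 + 23.89×21 + 3.08×62 + 5.94×109 + 1.85×301 = 107.14 + 435.2 + 501.69 + 190.96 + 647.46 + 556.85 = 2439.3
ΣP(Q1 2023)·Q(Q1 2023) = 4.50×22 + 1.39×340 + 29.76×21 + 2.23×62 + 4.74×109 + 1.84×301 = 99 + 472.6 + 624.96 + 138.26 + 516.66 + 553.84 = 2405.32
Index = 2439.3 / 2405.32 × 100 = 101.4127

101.4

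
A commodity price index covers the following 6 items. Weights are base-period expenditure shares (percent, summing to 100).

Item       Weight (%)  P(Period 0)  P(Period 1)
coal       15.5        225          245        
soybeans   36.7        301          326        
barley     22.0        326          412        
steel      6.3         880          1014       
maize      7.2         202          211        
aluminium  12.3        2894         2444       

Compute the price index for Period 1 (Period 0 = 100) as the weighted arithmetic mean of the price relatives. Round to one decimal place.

109.6

coal: 15.5 × (245/225) = 15.5 × 1.088889 = 16.8778
soybeans: 36.7 × (326/301) = 36.7 × 1.083056 = 39.7482
barley: 22.0 × (412/326) = 22.0 × 1.263804 = 27.8037
steel: 6.3 × (1014/880) = 6.3 × 1.152273 = 7.2593
maize: 7.2 × (211/202) = 7.2 × 1.044554 = 7.5208
aluminium: 12.3 × (2444/2894) = 12.3 × 0.844506 = 10.3874
Index = Σ wᵢ·(p₁ᵢ/p₀ᵢ) = 16.8778 + 39.7482 + 27.8037 + 7.2593 + 7.5208 + 10.3874 = 109.5972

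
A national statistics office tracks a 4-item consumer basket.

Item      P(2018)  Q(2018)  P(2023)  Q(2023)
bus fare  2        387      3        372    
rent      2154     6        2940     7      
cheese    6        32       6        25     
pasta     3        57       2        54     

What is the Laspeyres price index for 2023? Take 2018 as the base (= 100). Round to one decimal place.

135.9

Laspeyres price index uses base-period quantities as weights.
ΣP(2023)·Q(2018) = 3×387 + 2940×6 + 6×32 + 2×57 = 1161 + 17640 + 192 + 114 = 19107
ΣP(2018)·Q(2018) = 2×387 + 2154×6 + 6×32 + 3×57 = 774 + 12924 + 192 + 171 = 14061
Index = 19107 / 14061 × 100 = 135.8865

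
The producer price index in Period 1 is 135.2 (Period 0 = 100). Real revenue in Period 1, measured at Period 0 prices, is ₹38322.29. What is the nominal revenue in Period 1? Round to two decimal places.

Nominal = Real × (Index/100) = 38322.29 × (135.2/100)
        = 38322.29 × 1.352 = 51811.7361

51811.74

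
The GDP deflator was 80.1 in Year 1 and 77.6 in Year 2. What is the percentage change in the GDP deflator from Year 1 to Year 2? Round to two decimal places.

-3.12%

Change = (77.6 − 80.1) / 80.1 × 100
       = -2.5 / 80.1 × 100 = -3.1211%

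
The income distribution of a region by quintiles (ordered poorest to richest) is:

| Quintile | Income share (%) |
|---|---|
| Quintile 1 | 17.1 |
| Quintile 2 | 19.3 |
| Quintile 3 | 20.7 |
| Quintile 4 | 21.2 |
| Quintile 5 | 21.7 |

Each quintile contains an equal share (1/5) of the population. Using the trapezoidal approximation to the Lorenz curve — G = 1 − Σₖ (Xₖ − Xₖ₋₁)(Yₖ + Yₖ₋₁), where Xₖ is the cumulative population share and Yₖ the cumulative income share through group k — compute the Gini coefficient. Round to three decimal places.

0.044

Cumulative income shares Yₖ: 0.1710, 0.3640, 0.5710, 0.7830, 1.0000
Σ (Xₖ−Xₖ₋₁)(Yₖ+Yₖ₋₁) = (1/5)(0.1710+0.0000) + (1/5)(0.3640+0.1710) + (1/5)(0.5710+0.3640) + (1/5)(0.7830+0.5710) + (1/5)(1.0000+0.7830)
  = 0.0342 + 0.1070 + 0.1870 + 0.2708 + 0.3566 = 0.9556
G = 1 − 0.9556 = 0.0444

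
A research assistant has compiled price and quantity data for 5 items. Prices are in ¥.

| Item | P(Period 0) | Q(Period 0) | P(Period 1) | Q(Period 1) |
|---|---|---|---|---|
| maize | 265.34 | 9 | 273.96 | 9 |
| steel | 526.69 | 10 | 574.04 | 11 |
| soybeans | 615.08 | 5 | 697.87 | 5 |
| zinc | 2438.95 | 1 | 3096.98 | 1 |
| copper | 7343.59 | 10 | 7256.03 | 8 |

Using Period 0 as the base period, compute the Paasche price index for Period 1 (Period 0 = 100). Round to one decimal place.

Paasche price index uses current-period quantities as weights.
ΣP(Period 1)·Q(Period 1) = 273.96×9 + 574.04×11 + 697.87×5 + 3096.98×1 + 7256.03×8 = 2465.64 + 6314.44 + 3489.35 + 3096.98 + 58048.24 = 73414.65
ΣP(Period 0)·Q(Period 1) = 265.34×9 + 526.69×11 + 615.08×5 + 2438.95×1 + 7343.59×8 = 2388.06 + 5793.59 + 3075.4 + 2438.95 + 58748.72 = 72444.72
Index = 73414.65 / 72444.72 × 100 = 101.3389

101.3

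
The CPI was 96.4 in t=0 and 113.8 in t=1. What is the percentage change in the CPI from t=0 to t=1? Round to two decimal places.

Change = (113.8 − 96.4) / 96.4 × 100
       = 17.4 / 96.4 × 100 = 18.0498%

18.05%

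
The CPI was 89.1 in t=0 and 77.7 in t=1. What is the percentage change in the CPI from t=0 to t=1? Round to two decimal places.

-12.79%

Change = (77.7 − 89.1) / 89.1 × 100
       = -11.4 / 89.1 × 100 = -12.7946%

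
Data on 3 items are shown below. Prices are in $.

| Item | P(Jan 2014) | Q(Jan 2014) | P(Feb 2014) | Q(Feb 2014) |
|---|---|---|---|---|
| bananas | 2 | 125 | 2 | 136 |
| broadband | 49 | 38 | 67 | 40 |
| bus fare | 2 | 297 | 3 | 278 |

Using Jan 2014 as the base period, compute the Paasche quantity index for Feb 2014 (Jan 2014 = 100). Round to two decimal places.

Paasche quantity index uses current-period prices as weights.
ΣP(Feb 2014)·Q(Feb 2014) = 2×136 + 67×40 + 3×278 = 272 + 2680 + 834 = 3786
ΣP(Feb 2014)·Q(Jan 2014) = 2×125 + 67×38 + 3×297 = 250 + 2546 + 891 = 3687
Index = 3786 / 3687 × 100 = 102.6851

102.69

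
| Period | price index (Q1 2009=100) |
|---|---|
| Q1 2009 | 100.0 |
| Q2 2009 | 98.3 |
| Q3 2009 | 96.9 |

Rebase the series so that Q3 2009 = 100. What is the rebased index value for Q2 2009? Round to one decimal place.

Rebased(Q2 2009) = 98.3 / 96.9 × 100 = 101.4448

101.4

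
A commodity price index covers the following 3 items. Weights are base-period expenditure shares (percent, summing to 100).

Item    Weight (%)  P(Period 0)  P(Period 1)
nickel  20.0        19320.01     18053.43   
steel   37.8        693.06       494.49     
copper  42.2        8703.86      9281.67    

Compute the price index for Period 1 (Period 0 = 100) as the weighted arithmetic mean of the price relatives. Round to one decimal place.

90.7

nickel: 20.0 × (18053.43/19320.01) = 20.0 × 0.934442 = 18.6888
steel: 37.8 × (494.49/693.06) = 37.8 × 0.713488 = 26.9698
copper: 42.2 × (9281.67/8703.86) = 42.2 × 1.066385 = 45.0015
Index = Σ wᵢ·(p₁ᵢ/p₀ᵢ) = 18.6888 + 26.9698 + 45.0015 = 90.6602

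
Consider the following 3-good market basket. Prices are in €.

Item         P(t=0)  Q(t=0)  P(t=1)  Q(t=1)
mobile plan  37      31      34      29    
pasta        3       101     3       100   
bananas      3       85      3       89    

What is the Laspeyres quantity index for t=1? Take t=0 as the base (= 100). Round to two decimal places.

Laspeyres quantity index uses base-period prices as weights.
ΣP(t=0)·Q(t=1) = 37×29 + 3×100 + 3×89 = 1073 + 300 + 267 = 1640
ΣP(t=0)·Q(t=0) = 37×31 + 3×101 + 3×85 = 1147 + 303 + 255 = 1705
Index = 1640 / 1705 × 100 = 96.1877

96.19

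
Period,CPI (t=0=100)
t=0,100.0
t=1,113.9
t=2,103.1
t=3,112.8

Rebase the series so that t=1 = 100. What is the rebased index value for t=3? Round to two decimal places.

Rebased(t=3) = 112.8 / 113.9 × 100 = 99.0342

99.03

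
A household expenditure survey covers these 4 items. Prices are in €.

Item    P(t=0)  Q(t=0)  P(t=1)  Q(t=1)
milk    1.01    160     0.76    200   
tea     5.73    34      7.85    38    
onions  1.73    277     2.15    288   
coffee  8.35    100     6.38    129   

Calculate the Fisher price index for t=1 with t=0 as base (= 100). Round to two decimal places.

95.97

Laspeyres component (base-period weights):
ΣP(t=1)Q(t=0) = 0.76×160 + 7.85×34 + 2.15×277 + 6.38×100 = 121.6 + 266.9 + 595.55 + 638 = 1622.05
ΣP(t=0)Q(t=0) = 1.01×160 + 5.73×34 + 1.73×277 + 8.35×100 = 161.6 + 194.82 + 479.21 + 835 = 1670.63
L = 1622.05 / 1670.63 × 100 = 97.0921
Paasche component (current-period weights):
ΣP(t=1)Q(t=1) = 0.76×200 + 7.85×38 + 2.15×288 + 6.38×129 = 152 + 298.3 + 619.2 + 823.02 = 1892.52
ΣP(t=0)Q(t=1) = 1.01×200 + 5.73×38 + 1.73×288 + 8.35×129 = 202 + 217.74 + 498.24 + 1077.15 = 1995.13
P = 1892.52 / 1995.13 × 100 = 94.8570
Fisher = √(L × P) = √(97.0921 × 94.8570) = 95.9680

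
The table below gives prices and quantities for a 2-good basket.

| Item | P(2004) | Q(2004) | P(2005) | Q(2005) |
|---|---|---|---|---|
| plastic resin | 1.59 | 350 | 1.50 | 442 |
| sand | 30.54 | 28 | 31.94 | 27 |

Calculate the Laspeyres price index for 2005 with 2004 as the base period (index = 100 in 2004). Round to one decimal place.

Laspeyres price index uses base-period quantities as weights.
ΣP(2005)·Q(2004) = 1.50×350 + 31.94×28 = 525 + 894.32 = 1419.32
ΣP(2004)·Q(2004) = 1.59×350 + 30.54×28 = 556.5 + 855.12 = 1411.62
Index = 1419.32 / 1411.62 × 100 = 100.5455

100.5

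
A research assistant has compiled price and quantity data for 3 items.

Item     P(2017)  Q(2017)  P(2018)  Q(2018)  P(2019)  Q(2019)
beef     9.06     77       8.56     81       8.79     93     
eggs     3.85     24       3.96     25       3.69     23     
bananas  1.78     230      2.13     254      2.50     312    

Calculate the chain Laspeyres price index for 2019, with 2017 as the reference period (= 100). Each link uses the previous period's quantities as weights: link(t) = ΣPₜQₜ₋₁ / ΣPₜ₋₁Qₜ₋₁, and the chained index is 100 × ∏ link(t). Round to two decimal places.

111.96

Link 2017→2018:
ΣP(2018)Q(2017) = 8.56×77 + 3.96×24 + 2.13×230 = 659.12 + 95.04 + 489.9 = 1244.06
ΣP(2017)Q(2017) = 9.06×77 + 3.85×24 + 1.78×230 = 697.62 + 92.4 + 409.4 = 1199.42
link = 1244.06/1199.42 = 1.037218
Link 2018→2019:
ΣP(2019)Q(2018) = 8.79×81 + 3.69×25 + 2.50×254 = 711.99 + 92.25 + 635 = 1439.24
ΣP(2018)Q(2018) = 8.56×81 + 3.96×25 + 2.13×254 = 693.36 + 99 + 541.02 = 1333.38
link = 1439.24/1333.38 = 1.079392
Chained index = 100 × 1.037218 × 1.079392 = 111.9565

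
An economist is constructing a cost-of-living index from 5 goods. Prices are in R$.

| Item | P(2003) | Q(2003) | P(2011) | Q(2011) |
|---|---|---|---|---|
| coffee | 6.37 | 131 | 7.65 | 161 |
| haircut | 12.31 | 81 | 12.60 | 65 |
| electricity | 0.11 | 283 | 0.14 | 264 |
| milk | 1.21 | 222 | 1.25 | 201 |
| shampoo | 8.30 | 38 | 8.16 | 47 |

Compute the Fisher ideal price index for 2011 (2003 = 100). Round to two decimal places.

Laspeyres component (base-period weights):
ΣP(2011)Q(2003) = 7.65×131 + 12.60×81 + 0.14×283 + 1.25×222 + 8.16×38 = 1002.15 + 1020.6 + 39.62 + 277.5 + 310.08 = 2649.95
ΣP(2003)Q(2003) = 6.37×131 + 12.31×81 + 0.11×283 + 1.21×222 + 8.30×38 = 834.47 + 997.11 + 31.13 + 268.62 + 315.4 = 2446.73
L = 2649.95 / 2446.73 × 100 = 108.3058
Paasche component (current-period weights):
ΣP(2011)Q(2011) = 7.65×161 + 12.60×65 + 0.14×264 + 1.25×201 + 8.16×47 = 1231.65 + 819 + 36.96 + 251.25 + 383.52 = 2722.38
ΣP(2003)Q(2011) = 6.37×161 + 12.31×65 + 0.11×264 + 1.21×201 + 8.30×47 = 1025.57 + 800.15 + 29.04 + 243.21 + 390.1 = 2488.07
P = 2722.38 / 2488.07 × 100 = 109.4173
Fisher = √(L × P) = √(108.3058 × 109.4173) = 108.8601

108.86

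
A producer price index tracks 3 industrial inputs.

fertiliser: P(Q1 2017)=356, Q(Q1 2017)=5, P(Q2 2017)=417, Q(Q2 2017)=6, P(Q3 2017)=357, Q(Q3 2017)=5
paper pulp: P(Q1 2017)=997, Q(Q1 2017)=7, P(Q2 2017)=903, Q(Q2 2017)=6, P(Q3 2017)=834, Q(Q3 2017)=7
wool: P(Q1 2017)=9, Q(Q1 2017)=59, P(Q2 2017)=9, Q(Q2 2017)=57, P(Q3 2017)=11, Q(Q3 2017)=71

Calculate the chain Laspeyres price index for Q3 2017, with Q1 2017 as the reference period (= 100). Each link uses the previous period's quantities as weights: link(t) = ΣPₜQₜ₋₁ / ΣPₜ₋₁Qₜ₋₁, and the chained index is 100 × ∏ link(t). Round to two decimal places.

Link Q1 2017→Q2 2017:
ΣP(Q2 2017)Q(Q1 2017) = 417×5 + 903×7 + 9×59 = 2085 + 6321 + 531 = 8937
ΣP(Q1 2017)Q(Q1 2017) = 356×5 + 997×7 + 9×59 = 1780 + 6979 + 531 = 9290
link = 8937/9290 = 0.962002
Link Q2 2017→Q3 2017:
ΣP(Q3 2017)Q(Q2 2017) = 357×6 + 834×6 + 11×57 = 2142 + 5004 + 627 = 7773
ΣP(Q2 2017)Q(Q2 2017) = 417×6 + 903×6 + 9×57 = 2502 + 5418 + 513 = 8433
link = 7773/8433 = 0.921736
Chained index = 100 × 0.962002 × 0.921736 = 88.6712

88.67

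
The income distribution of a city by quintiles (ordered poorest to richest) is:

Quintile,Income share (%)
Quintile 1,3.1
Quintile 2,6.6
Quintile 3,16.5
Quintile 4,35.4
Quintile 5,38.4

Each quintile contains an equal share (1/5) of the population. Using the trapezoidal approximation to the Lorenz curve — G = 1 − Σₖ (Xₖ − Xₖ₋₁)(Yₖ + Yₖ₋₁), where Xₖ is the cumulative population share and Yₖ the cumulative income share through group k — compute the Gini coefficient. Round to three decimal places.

Cumulative income shares Yₖ: 0.0310, 0.0970, 0.2620, 0.6160, 1.0000
Σ (Xₖ−Xₖ₋₁)(Yₖ+Yₖ₋₁) = (1/5)(0.0310+0.0000) + (1/5)(0.0970+0.0310) + (1/5)(0.2620+0.0970) + (1/5)(0.6160+0.2620) + (1/5)(1.0000+0.6160)
  = 0.0062 + 0.0256 + 0.0718 + 0.1756 + 0.3232 = 0.6024
G = 1 − 0.6024 = 0.3976

0.398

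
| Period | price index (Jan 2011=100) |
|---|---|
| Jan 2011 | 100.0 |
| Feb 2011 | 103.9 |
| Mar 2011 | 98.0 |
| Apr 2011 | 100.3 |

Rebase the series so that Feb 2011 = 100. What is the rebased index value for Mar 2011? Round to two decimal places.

Rebased(Mar 2011) = 98.0 / 103.9 × 100 = 94.3215

94.32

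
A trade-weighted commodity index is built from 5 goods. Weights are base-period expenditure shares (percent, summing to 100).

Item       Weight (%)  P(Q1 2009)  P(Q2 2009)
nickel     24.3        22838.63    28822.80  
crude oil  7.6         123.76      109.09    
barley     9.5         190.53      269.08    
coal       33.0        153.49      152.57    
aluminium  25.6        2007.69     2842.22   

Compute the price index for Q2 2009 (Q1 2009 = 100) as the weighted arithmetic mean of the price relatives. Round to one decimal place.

nickel: 24.3 × (28822.80/22838.63) = 24.3 × 1.262020 = 30.6671
crude oil: 7.6 × (109.09/123.76) = 7.6 × 0.881464 = 6.6991
barley: 9.5 × (269.08/190.53) = 9.5 × 1.412271 = 13.4166
coal: 33.0 × (152.57/153.49) = 33.0 × 0.994006 = 32.8022
aluminium: 25.6 × (2842.22/2007.69) = 25.6 × 1.415667 = 36.2411
Index = Σ wᵢ·(p₁ᵢ/p₀ᵢ) = 30.6671 + 6.6991 + 13.4166 + 32.8022 + 36.2411 = 119.8261

119.8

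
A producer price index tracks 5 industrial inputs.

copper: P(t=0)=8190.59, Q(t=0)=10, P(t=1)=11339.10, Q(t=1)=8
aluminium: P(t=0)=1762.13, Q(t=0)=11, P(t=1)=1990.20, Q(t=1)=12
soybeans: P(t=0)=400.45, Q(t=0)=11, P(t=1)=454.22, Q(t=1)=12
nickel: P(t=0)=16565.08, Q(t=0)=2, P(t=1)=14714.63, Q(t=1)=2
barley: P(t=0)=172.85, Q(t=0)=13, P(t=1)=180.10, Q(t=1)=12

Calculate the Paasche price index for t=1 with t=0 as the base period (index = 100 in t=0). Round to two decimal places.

Paasche price index uses current-period quantities as weights.
ΣP(t=1)·Q(t=1) = 11339.10×8 + 1990.20×12 + 454.22×12 + 14714.63×2 + 180.10×12 = 90712.8 + 23882.4 + 5450.64 + 29429.26 + 2161.2 = 151636.3
ΣP(t=0)·Q(t=1) = 8190.59×8 + 1762.13×12 + 400.45×12 + 16565.08×2 + 172.85×12 = 65524.72 + 21145.56 + 4805.4 + 33130.16 + 2074.2 = 126680.04
Index = 151636.3 / 126680.04 × 100 = 119.7002

119.70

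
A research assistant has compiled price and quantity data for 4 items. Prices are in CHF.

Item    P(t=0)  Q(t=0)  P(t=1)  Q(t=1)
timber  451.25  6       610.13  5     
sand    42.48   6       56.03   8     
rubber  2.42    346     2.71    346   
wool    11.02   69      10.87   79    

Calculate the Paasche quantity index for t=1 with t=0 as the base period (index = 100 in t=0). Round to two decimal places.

Paasche quantity index uses current-period prices as weights.
ΣP(t=1)·Q(t=1) = 610.13×5 + 56.03×8 + 2.71×346 + 10.87×79 = 3050.65 + 448.24 + 937.66 + 858.73 = 5295.28
ΣP(t=1)·Q(t=0) = 610.13×6 + 56.03×6 + 2.71×346 + 10.87×69 = 3660.78 + 336.18 + 937.66 + 750.03 = 5684.65
Index = 5295.28 / 5684.65 × 100 = 93.1505

93.15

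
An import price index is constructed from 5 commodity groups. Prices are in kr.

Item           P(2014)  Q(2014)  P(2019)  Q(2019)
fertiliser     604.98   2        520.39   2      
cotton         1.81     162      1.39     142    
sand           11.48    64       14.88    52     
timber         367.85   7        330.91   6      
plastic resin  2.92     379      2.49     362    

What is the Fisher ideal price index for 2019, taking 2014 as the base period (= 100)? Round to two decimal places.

Laspeyres component (base-period weights):
ΣP(2019)Q(2014) = 520.39×2 + 1.39×162 + 14.88×64 + 330.91×7 + 2.49×379 = 1040.78 + 225.18 + 952.32 + 2316.37 + 943.71 = 5478.36
ΣP(2014)Q(2014) = 604.98×2 + 1.81×162 + 11.48×64 + 367.85×7 + 2.92×379 = 1209.96 + 293.22 + 734.72 + 2574.95 + 1106.68 = 5919.53
L = 5478.36 / 5919.53 × 100 = 92.5472
Paasche component (current-period weights):
ΣP(2019)Q(2019) = 520.39×2 + 1.39×142 + 14.88×52 + 330.91×6 + 2.49×362 = 1040.78 + 197.38 + 773.76 + 1985.46 + 901.38 = 4898.76
ΣP(2014)Q(2019) = 604.98×2 + 1.81×142 + 11.48×52 + 367.85×6 + 2.92×362 = 1209.96 + 257.02 + 596.96 + 2207.1 + 1057.04 = 5328.08
P = 4898.76 / 5328.08 × 100 = 91.9423
Fisher = √(L × P) = √(92.5472 × 91.9423) = 92.2443

92.24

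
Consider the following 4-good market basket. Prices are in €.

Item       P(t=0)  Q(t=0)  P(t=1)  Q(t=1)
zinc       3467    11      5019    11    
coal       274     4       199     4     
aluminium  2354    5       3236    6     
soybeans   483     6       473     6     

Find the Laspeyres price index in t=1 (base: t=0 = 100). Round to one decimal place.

Laspeyres price index uses base-period quantities as weights.
ΣP(t=1)·Q(t=0) = 5019×11 + 199×4 + 3236×5 + 473×6 = 55209 + 796 + 16180 + 2838 = 75023
ΣP(t=0)·Q(t=0) = 3467×11 + 274×4 + 2354×5 + 483×6 = 38137 + 1096 + 11770 + 2898 = 53901
Index = 75023 / 53901 × 100 = 139.1867

139.2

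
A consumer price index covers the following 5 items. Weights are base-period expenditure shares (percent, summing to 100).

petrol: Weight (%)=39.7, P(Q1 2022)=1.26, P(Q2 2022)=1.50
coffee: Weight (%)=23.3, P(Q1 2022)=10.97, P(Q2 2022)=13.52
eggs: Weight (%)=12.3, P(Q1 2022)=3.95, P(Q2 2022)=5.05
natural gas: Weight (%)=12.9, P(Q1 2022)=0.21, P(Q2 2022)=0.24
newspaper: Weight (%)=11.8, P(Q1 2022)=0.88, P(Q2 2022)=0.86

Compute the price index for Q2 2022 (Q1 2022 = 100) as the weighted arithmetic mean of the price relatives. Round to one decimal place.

118.0

petrol: 39.7 × (1.50/1.26) = 39.7 × 1.190476 = 47.2619
coffee: 23.3 × (13.52/10.97) = 23.3 × 1.232452 = 28.7161
eggs: 12.3 × (5.05/3.95) = 12.3 × 1.278481 = 15.7253
natural gas: 12.9 × (0.24/0.21) = 12.9 × 1.142857 = 14.7429
newspaper: 11.8 × (0.86/0.88) = 11.8 × 0.977273 = 11.5318
Index = Σ wᵢ·(p₁ᵢ/p₀ᵢ) = 47.2619 + 28.7161 + 15.7253 + 14.7429 + 11.5318 = 117.9780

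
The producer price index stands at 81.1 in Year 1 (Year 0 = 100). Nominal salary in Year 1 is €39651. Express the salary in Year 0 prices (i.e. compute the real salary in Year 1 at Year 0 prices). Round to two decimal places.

Real = Nominal ÷ (Index/100) = 39651 ÷ (81.1/100)
     = 39651 ÷ 0.811 = 48891.4920

48891.49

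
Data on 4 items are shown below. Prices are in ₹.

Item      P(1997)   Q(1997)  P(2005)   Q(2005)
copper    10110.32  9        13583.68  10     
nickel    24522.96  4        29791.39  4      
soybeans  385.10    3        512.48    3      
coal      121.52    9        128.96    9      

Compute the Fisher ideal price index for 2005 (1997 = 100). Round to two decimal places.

Laspeyres component (base-period weights):
ΣP(2005)Q(1997) = 13583.68×9 + 29791.39×4 + 512.48×3 + 128.96×9 = 122253.12 + 119165.56 + 1537.44 + 1160.64 = 244116.76
ΣP(1997)Q(1997) = 10110.32×9 + 24522.96×4 + 385.10×3 + 121.52×9 = 90992.88 + 98091.84 + 1155.3 + 1093.68 = 191333.7
L = 244116.76 / 191333.7 × 100 = 127.5869
Paasche component (current-period weights):
ΣP(2005)Q(2005) = 13583.68×10 + 29791.39×4 + 512.48×3 + 128.96×9 = 135836.8 + 119165.56 + 1537.44 + 1160.64 = 257700.44
ΣP(1997)Q(2005) = 10110.32×10 + 24522.96×4 + 385.10×3 + 121.52×9 = 101103.2 + 98091.84 + 1155.3 + 1093.68 = 201444.02
P = 257700.44 / 201444.02 × 100 = 127.9266
Fisher = √(L × P) = √(127.5869 × 127.9266) = 127.7566

127.76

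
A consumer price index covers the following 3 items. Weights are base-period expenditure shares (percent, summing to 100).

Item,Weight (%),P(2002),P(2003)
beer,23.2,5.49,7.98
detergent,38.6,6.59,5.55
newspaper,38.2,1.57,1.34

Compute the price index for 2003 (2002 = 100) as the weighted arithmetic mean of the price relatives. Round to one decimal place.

beer: 23.2 × (7.98/5.49) = 23.2 × 1.453552 = 33.7224
detergent: 38.6 × (5.55/6.59) = 38.6 × 0.842185 = 32.5083
newspaper: 38.2 × (1.34/1.57) = 38.2 × 0.853503 = 32.6038
Index = Σ wᵢ·(p₁ᵢ/p₀ᵢ) = 33.7224 + 32.5083 + 32.6038 = 98.8346

98.8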